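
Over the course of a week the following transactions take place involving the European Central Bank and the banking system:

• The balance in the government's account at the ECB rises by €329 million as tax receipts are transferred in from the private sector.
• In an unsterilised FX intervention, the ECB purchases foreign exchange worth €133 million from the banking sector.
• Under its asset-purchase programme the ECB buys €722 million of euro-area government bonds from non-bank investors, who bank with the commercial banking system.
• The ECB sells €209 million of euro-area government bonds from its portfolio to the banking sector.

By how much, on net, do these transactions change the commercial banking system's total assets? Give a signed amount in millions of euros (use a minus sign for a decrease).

ECB balance sheet:
  Assets:      Securities +€513M, Foreign assets +€133M
  Liabilities: Bank reserves +€317M, Government deposits +€329M
Commercial banking system:
  Assets:      Reserves at CB +€317M, Securities +€209M, Foreign assets −€133M
  Liabilities: Checkable deposits +€393M
Change in total bank assets = +€393 million.

+€393 million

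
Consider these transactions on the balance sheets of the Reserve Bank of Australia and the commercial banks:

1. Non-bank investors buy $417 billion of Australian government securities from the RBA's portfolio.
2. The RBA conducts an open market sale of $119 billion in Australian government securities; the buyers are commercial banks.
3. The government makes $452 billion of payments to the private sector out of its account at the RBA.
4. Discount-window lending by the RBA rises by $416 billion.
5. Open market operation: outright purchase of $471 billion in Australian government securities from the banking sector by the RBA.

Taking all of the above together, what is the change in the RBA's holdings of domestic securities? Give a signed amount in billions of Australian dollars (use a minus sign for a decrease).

-$65 billion

RBA balance sheet:
  Assets:      Securities −$65B, Loans to banks +$416B
  Liabilities: Bank reserves +$803B, Government deposits −$452B
So the change in the RBA's holdings of domestic securities is -$65 billion.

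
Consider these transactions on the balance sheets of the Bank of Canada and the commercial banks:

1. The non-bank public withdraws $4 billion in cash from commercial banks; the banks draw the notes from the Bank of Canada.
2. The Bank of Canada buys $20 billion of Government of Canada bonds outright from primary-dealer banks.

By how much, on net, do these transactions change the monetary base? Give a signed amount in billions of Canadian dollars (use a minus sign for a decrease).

Currency withdrawal $4 billion: just a shift between currency and reserves — both are base money → 0.
OMO purchase (from banks) $20 billion: Bank of Canada balance sheet expands → +$20B.
Net: 0 + 20 = +$20 billion.

+$20 billion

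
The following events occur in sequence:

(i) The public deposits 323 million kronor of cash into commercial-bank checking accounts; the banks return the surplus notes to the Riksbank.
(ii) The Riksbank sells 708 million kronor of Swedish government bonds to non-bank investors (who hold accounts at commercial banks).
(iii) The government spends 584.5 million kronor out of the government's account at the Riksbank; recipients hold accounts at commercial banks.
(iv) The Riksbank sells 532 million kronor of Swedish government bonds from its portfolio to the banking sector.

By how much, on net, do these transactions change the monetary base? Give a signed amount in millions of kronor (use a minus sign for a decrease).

Riksbank balance sheet:
  Assets:      Securities −1240M
  Liabilities: Bank reserves −332.5M, Currency in circulation −323M, Government deposits −584.5M
Commercial banking system:
  Assets:      Reserves at CB −332.5M, Securities +532M
  Liabilities: Checkable deposits +199.5M
Monetary base = currency + reserves: −323M + (−332.5M) = -655.5 million.

-655.5 million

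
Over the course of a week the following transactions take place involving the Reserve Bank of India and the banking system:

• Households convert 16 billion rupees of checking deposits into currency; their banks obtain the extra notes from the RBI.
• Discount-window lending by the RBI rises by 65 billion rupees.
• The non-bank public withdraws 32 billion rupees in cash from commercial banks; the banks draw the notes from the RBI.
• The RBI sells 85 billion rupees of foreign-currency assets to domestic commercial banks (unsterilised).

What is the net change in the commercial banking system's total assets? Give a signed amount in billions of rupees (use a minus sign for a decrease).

+17 billion

Currency withdrawal 16 billion rupees: bank balance sheets shrink → −16B.
Discount-window loan 65 billion rupees: bank balance sheets expand → +65B.
Currency withdrawal 32 billion rupees: bank balance sheets shrink → −32B.
FX sale 85 billion rupees: just an asset swap on bank balance sheets → 0.
Net: −16 + 65 − 32 + 0 = +17 billion.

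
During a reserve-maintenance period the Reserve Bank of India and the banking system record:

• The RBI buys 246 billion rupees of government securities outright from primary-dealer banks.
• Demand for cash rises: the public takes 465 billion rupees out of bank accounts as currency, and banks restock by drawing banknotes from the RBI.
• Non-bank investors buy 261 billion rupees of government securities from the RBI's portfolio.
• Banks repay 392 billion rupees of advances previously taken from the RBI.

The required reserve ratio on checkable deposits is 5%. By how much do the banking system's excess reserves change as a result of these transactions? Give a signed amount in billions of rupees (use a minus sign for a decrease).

-835.7 billion

OMO purchase (from banks) 246 billion rupees: reserves +246B, deposits 0.
Currency withdrawal 465 billion rupees: reserves −465B, deposits −465B.
Asset sale (to non-banks) 261 billion rupees: reserves −261B, deposits −261B.
Discount-window repayment 392 billion rupees: reserves −392B, deposits 0.
Totals: Δreserves = −872B, Δdeposits = −726B.
Δrequired reserves = 5% × −726B = −36.3B.
Δexcess reserves = Δreserves − Δrequired = −872B − (−36.3B) = -835.7 billion.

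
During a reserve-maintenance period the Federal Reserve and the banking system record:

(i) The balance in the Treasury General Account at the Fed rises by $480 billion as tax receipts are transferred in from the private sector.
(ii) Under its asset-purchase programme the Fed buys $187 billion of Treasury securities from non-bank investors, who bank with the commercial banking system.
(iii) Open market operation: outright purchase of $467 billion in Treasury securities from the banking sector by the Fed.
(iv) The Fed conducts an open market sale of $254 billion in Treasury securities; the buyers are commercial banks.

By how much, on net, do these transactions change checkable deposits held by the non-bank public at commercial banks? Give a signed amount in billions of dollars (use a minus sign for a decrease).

Fed balance sheet:
  Assets:      Securities +$400B
  Liabilities: Bank reserves −$80B, Government deposits +$480B
Commercial banking system:
  Assets:      Reserves at CB −$80B, Securities −$213B
  Liabilities: Checkable deposits −$293B
So the change in checkable deposits held by the non-bank public at commercial banks is -$293 billion.

-$293 billion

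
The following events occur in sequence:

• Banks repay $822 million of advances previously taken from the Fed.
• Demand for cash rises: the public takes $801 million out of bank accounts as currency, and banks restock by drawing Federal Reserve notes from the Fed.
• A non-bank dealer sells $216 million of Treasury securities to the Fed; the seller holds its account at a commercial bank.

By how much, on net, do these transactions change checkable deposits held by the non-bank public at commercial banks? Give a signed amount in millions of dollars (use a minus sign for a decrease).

Discount-window repayment $822 million: the counterparty is a bank, so public deposits are unchanged → 0.
Currency withdrawal $801 million: non-bank counterparties' bank balances fall → −$801M.
Asset purchase (from non-banks) $216 million: non-bank counterparties' bank balances rise → +$216M.
Net: 0 − 801 + 216 = -$585 million.

-$585 million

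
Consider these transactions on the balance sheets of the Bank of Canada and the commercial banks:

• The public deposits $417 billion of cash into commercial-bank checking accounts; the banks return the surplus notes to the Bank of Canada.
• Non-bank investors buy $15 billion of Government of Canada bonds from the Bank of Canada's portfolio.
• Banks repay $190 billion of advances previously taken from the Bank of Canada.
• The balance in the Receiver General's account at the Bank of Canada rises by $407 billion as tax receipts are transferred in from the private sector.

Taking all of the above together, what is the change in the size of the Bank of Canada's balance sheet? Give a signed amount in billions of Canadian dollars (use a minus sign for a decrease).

-$205 billion

Bank of Canada balance sheet:
  Assets:      Securities −$15B, Loans to banks −$190B
  Liabilities: Bank reserves −$195B, Currency in circulation −$417B, Government deposits +$407B
Change in total Bank of Canada assets = -$205 billion.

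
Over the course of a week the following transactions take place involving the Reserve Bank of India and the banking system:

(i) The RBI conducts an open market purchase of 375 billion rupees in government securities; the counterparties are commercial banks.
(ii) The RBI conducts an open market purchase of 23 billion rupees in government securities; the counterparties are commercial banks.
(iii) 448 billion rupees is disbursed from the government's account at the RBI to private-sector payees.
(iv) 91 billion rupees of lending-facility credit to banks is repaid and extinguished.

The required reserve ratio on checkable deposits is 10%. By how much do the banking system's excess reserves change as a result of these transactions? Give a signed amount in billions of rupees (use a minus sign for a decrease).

+710.2 billion

OMO purchase (from banks) 375 billion rupees: reserves +375B, deposits 0.
OMO purchase (from banks) 23 billion rupees: reserves +23B, deposits 0.
Government spending 448 billion rupees: reserves +448B, deposits +448B.
Discount-window repayment 91 billion rupees: reserves −91B, deposits 0.
Totals: Δreserves = +755B, Δdeposits = +448B.
Δrequired reserves = 10% × +448B = +44.8B.
Δexcess reserves = Δreserves − Δrequired = +755B − (+44.8B) = +710.2 billion.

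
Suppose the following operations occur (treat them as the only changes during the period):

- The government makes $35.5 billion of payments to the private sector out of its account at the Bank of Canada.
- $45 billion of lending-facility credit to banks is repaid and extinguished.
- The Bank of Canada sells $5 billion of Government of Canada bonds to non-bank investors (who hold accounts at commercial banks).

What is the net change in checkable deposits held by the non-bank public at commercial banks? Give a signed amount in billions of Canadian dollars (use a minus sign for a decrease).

Government spending $35.5 billion: non-bank counterparties' bank balances rise → +$35.5B.
Discount-window repayment $45 billion: the counterparty is a bank, so public deposits are unchanged → 0.
Asset sale (to non-banks) $5 billion: non-bank counterparties' bank balances fall → −$5B.
Net: 35.5 + 0 − 5 = +$30.5 billion.

+$30.5 billion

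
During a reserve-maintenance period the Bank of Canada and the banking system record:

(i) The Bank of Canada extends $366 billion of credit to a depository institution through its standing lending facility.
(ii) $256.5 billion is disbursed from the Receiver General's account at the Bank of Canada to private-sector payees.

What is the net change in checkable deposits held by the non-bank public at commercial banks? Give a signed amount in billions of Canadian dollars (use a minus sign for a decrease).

+$256.5 billion

Discount-window loan $366 billion: the counterparty is a bank, so public deposits are unchanged → 0.
Government spending $256.5 billion: non-bank counterparties' bank balances rise → +$256.5B.
Net: 0 + 256.5 = +$256.5 billion.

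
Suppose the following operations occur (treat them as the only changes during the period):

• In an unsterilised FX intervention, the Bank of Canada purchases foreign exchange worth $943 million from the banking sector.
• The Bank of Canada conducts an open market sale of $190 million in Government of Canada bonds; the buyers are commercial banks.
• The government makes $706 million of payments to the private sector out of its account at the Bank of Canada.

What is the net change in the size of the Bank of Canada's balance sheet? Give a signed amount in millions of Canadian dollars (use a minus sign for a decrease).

FX purchase $943 million: a Bank of Canada asset is acquired → +$943M.
OMO sale (to banks) $190 million: a Bank of Canada asset is shed → −$190M.
Government spending $706 million: only the composition of liabilities changes → 0.
Net: 943 − 190 + 0 = +$753 million.

+$753 million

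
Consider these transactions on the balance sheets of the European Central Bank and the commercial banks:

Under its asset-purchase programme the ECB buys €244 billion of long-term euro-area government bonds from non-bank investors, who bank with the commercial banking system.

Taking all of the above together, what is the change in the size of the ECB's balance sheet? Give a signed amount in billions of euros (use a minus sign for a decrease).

+€244 billion

Asset purchase (from non-banks) €244 billion: an ECB asset is acquired → +€244B.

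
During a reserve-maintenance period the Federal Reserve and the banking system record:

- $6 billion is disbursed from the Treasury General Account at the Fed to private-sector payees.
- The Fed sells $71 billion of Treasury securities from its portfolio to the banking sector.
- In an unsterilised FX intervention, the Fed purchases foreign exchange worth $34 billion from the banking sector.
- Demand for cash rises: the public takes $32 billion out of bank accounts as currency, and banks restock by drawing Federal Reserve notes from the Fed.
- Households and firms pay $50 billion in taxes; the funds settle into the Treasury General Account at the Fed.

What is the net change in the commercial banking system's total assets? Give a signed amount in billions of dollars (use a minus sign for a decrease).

-$76 billion

Government spending $6 billion: bank balance sheets expand → +$6B.
OMO sale (to banks) $71 billion: just an asset swap on bank balance sheets → 0.
FX purchase $34 billion: just an asset swap on bank balance sheets → 0.
Currency withdrawal $32 billion: bank balance sheets shrink → −$32B.
Government account inflow $50 billion: bank balance sheets shrink → −$50B.
Net: 6 + 0 + 0 − 32 − 50 = -$76 billion.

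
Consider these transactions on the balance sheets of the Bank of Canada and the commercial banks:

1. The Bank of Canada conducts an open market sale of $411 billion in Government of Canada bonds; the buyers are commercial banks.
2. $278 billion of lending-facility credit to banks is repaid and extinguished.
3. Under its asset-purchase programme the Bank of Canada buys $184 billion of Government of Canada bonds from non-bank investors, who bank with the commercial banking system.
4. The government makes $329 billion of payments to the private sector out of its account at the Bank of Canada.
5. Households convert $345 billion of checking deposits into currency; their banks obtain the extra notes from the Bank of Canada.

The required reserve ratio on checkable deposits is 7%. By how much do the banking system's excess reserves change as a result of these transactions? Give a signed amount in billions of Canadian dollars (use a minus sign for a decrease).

-$532.76 billion

OMO sale (to banks) $411 billion: reserves −$411B, deposits 0.
Discount-window repayment $278 billion: reserves −$278B, deposits 0.
Asset purchase (from non-banks) $184 billion: reserves +$184B, deposits +$184B.
Government spending $329 billion: reserves +$329B, deposits +$329B.
Currency withdrawal $345 billion: reserves −$345B, deposits −$345B.
Totals: Δreserves = −$521B, Δdeposits = +$168B.
Δrequired reserves = 7% × +$168B = +$11.76B.
Δexcess reserves = Δreserves − Δrequired = −$521B − (+$11.76B) = -$532.76 billion.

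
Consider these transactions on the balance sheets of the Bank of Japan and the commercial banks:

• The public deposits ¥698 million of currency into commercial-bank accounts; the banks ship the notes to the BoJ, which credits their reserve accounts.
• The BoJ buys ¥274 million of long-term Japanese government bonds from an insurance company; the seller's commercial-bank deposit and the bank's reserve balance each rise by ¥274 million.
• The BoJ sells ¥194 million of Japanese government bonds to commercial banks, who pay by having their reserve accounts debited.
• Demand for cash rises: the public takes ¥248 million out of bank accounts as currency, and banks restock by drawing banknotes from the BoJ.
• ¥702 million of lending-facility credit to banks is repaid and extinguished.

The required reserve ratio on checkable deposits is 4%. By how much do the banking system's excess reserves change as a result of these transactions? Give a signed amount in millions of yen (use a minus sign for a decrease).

-¥200.96 million

Currency deposit ¥698 million: reserves +¥698M, deposits +¥698M.
Asset purchase (from non-banks) ¥274 million: reserves +¥274M, deposits +¥274M.
OMO sale (to banks) ¥194 million: reserves −¥194M, deposits 0.
Currency withdrawal ¥248 million: reserves −¥248M, deposits −¥248M.
Discount-window repayment ¥702 million: reserves −¥702M, deposits 0.
Totals: Δreserves = −¥172M, Δdeposits = +¥724M.
Δrequired reserves = 4% × +¥724M = +¥28.96M.
Δexcess reserves = Δreserves − Δrequired = −¥172M − (+¥28.96M) = -¥200.96 million.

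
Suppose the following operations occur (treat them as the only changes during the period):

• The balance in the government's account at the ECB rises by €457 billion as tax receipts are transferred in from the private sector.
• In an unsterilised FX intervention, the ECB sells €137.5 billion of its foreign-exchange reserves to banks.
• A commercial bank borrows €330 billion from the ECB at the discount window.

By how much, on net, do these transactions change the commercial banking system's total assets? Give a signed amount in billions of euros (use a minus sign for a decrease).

Government account inflow €457 billion: bank balance sheets shrink → −€457B.
FX sale €137.5 billion: just an asset swap on bank balance sheets → 0.
Discount-window loan €330 billion: bank balance sheets expand → +€330B.
Net: −457 + 0 + 330 = -€127 billion.

-€127 billion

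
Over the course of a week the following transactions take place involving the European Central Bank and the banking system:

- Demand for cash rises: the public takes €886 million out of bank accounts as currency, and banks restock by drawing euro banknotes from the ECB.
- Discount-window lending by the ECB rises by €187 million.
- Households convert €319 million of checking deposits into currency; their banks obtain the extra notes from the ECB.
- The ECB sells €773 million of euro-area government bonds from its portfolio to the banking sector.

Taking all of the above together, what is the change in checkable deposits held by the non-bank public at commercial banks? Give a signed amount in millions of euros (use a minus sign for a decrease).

ECB balance sheet:
  Assets:      Securities −€773M, Loans to banks +€187M
  Liabilities: Bank reserves −€1791M, Currency in circulation +€1205M
Commercial banking system:
  Assets:      Reserves at CB −€1791M, Securities +€773M
  Liabilities: Checkable deposits −€1205M, Borrowings from CB +€187M
So the change in checkable deposits held by the non-bank public at commercial banks is -€1205 million.

-€1205 million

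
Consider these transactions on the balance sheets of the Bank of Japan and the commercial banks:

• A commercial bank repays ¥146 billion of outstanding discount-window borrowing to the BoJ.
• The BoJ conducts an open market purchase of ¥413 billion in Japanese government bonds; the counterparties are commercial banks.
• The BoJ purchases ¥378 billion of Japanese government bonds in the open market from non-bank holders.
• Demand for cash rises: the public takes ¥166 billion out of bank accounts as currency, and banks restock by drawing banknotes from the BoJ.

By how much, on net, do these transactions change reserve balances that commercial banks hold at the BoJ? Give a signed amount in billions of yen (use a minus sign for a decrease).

+¥479 billion

BoJ balance sheet:
  Assets:      Securities +¥791B, Loans to banks −¥146B
  Liabilities: Bank reserves +¥479B, Currency in circulation +¥166B
So the change in reserve balances that commercial banks hold at the BoJ is +¥479 billion.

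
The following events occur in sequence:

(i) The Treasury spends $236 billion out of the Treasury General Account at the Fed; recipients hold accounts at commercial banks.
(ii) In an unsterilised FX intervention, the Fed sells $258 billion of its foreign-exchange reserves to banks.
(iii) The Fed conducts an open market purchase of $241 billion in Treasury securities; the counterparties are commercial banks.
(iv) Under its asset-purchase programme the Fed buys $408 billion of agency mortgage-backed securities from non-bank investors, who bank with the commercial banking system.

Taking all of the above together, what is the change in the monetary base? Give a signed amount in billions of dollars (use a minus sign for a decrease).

+$627 billion

Fed balance sheet:
  Assets:      Securities +$649B, Foreign assets −$258B
  Liabilities: Bank reserves +$627B, Government deposits −$236B
Monetary base = currency + reserves: 0 + (+$627B) = +$627 billion.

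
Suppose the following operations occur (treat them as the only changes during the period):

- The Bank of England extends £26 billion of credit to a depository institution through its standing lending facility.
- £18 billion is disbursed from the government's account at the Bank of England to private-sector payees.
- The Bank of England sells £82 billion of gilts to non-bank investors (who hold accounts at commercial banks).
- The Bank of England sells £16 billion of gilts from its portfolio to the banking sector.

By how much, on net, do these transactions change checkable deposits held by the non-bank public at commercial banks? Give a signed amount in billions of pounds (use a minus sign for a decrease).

Discount-window loan £26 billion: the counterparty is a bank, so public deposits are unchanged → 0.
Government spending £18 billion: non-bank counterparties' bank balances rise → +£18B.
Asset sale (to non-banks) £82 billion: non-bank counterparties' bank balances fall → −£82B.
OMO sale (to banks) £16 billion: the counterparty is a bank, so public deposits are unchanged → 0.
Net: 0 + 18 − 82 + 0 = -£64 billion.

-£64 billion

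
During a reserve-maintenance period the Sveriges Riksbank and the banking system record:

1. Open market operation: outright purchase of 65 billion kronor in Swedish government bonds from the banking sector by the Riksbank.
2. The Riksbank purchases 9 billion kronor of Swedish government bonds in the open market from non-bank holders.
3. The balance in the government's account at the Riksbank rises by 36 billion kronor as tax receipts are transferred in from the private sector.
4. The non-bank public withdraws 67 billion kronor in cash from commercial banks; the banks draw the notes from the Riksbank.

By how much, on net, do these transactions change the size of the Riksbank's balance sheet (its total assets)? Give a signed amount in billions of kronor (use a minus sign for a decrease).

OMO purchase (from banks) 65 billion kronor: a Riksbank asset is acquired → +65B.
Asset purchase (from non-banks) 9 billion kronor: a Riksbank asset is acquired → +9B.
Government account inflow 36 billion kronor: only the composition of liabilities changes → 0.
Currency withdrawal 67 billion kronor: only the composition of liabilities changes → 0.
Net: 65 + 9 + 0 + 0 = +74 billion.

+74 billion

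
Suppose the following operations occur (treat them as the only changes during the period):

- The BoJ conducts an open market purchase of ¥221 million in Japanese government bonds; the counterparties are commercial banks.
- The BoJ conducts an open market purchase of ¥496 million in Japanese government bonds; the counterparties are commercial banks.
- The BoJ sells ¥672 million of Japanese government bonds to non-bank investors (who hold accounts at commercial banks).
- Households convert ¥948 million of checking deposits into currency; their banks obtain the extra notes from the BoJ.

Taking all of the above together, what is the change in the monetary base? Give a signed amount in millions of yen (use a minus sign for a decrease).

+¥45 million

BoJ balance sheet:
  Assets:      Securities +¥45M
  Liabilities: Bank reserves −¥903M, Currency in circulation +¥948M
Monetary base = currency + reserves: +¥948M + (−¥903M) = +¥45 million.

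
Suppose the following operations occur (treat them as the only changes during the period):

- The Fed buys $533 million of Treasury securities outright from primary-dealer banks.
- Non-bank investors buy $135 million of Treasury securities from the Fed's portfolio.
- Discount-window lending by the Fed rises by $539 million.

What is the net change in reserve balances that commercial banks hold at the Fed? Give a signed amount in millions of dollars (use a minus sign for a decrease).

+$937 million

OMO purchase (from banks) $533 million: the Fed pays by crediting reserve accounts → +$533M.
Asset sale (to non-banks) $135 million: the non-bank buyers' banks settle from reserves → −$135M.
Discount-window loan $539 million: the loan is credited to the bank's reserve account → +$539M.
Net: 533 − 135 + 539 = +$937 million.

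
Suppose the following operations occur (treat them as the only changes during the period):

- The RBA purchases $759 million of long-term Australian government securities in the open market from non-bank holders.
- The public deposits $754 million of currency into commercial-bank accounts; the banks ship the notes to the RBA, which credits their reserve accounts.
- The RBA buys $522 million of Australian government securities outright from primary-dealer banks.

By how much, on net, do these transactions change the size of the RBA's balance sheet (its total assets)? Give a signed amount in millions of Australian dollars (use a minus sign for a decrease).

+$1281 million

RBA balance sheet:
  Assets:      Securities +$1281M
  Liabilities: Bank reserves +$2035M, Currency in circulation −$754M
Commercial banking system:
  Assets:      Reserves at CB +$2035M, Securities −$522M
  Liabilities: Checkable deposits +$1513M
Change in total RBA assets = +$1281 million.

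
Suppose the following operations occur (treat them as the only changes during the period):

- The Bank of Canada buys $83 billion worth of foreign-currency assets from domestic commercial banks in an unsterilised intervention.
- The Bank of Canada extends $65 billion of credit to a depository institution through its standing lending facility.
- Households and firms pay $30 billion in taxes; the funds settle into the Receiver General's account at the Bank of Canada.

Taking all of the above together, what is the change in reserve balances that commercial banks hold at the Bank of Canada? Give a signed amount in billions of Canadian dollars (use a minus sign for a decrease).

FX purchase $83 billion: the Bank of Canada pays by crediting reserve accounts → +$83B.
Discount-window loan $65 billion: the loan is credited to the bank's reserve account → +$65B.
Government account inflow $30 billion: funds move from bank reserves into the government account → −$30B.
Net: 83 + 65 − 30 = +$118 billion.

+$118 billion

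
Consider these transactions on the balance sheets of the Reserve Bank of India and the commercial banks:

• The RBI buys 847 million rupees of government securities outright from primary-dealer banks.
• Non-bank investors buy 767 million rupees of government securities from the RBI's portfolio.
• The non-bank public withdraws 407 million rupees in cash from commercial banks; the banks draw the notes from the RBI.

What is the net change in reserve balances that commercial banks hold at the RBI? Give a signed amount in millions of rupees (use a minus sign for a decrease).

-327 million

OMO purchase (from banks) 847 million rupees: the RBI pays by crediting reserve accounts → +847M.
Asset sale (to non-banks) 767 million rupees: the non-bank buyers' banks settle from reserves → −767M.
Currency withdrawal 407 million rupees: banks swap reserves for currency → −407M.
Net: 847 − 767 − 407 = -327 million.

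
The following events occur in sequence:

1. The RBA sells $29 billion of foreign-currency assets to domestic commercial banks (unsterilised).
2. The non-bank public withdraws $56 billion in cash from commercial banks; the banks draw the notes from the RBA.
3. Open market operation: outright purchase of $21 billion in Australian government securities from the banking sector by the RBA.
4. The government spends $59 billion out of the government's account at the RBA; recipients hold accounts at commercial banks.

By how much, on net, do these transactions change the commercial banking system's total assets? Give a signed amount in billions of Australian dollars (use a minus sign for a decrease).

+$3 billion

FX sale $29 billion: just an asset swap on bank balance sheets → 0.
Currency withdrawal $56 billion: bank balance sheets shrink → −$56B.
OMO purchase (from banks) $21 billion: just an asset swap on bank balance sheets → 0.
Government spending $59 billion: bank balance sheets expand → +$59B.
Net: 0 − 56 + 0 + 59 = +$3 billion.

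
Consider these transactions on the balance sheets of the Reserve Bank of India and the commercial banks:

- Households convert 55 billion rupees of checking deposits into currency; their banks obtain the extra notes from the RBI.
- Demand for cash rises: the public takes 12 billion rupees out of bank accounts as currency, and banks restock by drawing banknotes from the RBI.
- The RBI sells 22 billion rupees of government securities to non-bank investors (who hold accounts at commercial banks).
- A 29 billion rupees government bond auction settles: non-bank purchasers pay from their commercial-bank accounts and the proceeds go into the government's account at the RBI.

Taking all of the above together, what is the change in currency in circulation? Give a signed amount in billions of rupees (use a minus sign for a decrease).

+67 billion

Currency withdrawal 55 billion rupees: notes leave the central bank → +55B.
Currency withdrawal 12 billion rupees: notes leave the central bank → +12B.
Asset sale (to non-banks) 22 billion rupees: no currency enters or leaves circulation → 0.
Government account inflow 29 billion rupees: no currency enters or leaves circulation → 0.
Net: 55 + 12 + 0 + 0 = +67 billion.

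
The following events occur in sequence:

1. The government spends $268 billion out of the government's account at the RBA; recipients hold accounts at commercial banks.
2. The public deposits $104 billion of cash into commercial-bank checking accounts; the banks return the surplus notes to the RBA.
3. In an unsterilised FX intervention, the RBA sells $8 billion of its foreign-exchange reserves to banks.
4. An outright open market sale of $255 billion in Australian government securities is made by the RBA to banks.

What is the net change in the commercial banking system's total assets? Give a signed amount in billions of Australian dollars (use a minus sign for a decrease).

Government spending $268 billion: bank balance sheets expand → +$268B.
Currency deposit $104 billion: bank balance sheets expand → +$104B.
FX sale $8 billion: just an asset swap on bank balance sheets → 0.
OMO sale (to banks) $255 billion: just an asset swap on bank balance sheets → 0.
Net: 268 + 104 + 0 + 0 = +$372 billion.

+$372 billion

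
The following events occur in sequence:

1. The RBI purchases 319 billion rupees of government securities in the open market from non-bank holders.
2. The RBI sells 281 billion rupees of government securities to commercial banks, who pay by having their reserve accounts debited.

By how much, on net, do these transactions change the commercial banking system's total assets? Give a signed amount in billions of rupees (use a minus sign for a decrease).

RBI balance sheet:
  Assets:      Securities +38B
  Liabilities: Bank reserves +38B
Commercial banking system:
  Assets:      Reserves at CB +38B, Securities +281B
  Liabilities: Checkable deposits +319B
Change in total bank assets = +319 billion.

+319 billion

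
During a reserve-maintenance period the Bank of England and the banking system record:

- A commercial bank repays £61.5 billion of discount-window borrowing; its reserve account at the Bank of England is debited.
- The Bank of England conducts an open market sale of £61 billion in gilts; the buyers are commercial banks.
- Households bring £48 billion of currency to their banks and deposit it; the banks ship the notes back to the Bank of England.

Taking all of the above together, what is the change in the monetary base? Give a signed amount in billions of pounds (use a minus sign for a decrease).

-£122.5 billion

Discount-window repayment £61.5 billion: Bank of England balance sheet contracts → −£61.5B.
OMO sale (to banks) £61 billion: Bank of England balance sheet contracts → −£61B.
Currency deposit £48 billion: just a shift between currency and reserves — both are base money → 0.
Net: −61.5 − 61 + 0 = -£122.5 billion.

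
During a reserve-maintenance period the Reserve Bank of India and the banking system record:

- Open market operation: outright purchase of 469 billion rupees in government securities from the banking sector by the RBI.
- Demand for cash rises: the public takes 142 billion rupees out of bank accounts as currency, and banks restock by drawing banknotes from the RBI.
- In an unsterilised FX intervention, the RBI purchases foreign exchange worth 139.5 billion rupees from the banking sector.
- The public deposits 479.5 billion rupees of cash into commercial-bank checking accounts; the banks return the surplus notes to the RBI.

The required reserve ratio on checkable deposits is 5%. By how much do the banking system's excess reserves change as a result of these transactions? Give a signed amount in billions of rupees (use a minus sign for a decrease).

OMO purchase (from banks) 469 billion rupees: reserves +469B, deposits 0.
Currency withdrawal 142 billion rupees: reserves −142B, deposits −142B.
FX purchase 139.5 billion rupees: reserves +139.5B, deposits 0.
Currency deposit 479.5 billion rupees: reserves +479.5B, deposits +479.5B.
Totals: Δreserves = +946B, Δdeposits = +337.5B.
Δrequired reserves = 5% × +337.5B = +16.875B.
Δexcess reserves = Δreserves − Δrequired = +946B − (+16.875B) = +929.125 billion.

+929.125 billion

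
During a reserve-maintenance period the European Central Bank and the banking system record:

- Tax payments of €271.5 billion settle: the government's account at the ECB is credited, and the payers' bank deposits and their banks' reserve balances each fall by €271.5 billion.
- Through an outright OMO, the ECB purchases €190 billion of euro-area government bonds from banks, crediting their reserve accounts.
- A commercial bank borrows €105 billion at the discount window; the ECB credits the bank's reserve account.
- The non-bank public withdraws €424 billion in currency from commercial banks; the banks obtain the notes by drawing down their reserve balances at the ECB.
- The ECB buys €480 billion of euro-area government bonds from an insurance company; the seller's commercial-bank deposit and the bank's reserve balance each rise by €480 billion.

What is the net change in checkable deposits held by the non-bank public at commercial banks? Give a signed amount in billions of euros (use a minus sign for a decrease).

-€215.5 billion

ECB balance sheet:
  Assets:      Securities +€670B, Loans to banks +€105B
  Liabilities: Bank reserves +€79.5B, Currency in circulation +€424B, Government deposits +€271.5B
Commercial banking system:
  Assets:      Reserves at CB +€79.5B, Securities −€190B
  Liabilities: Checkable deposits −€215.5B, Borrowings from CB +€105B
So the change in checkable deposits held by the non-bank public at commercial banks is -€215.5 billion.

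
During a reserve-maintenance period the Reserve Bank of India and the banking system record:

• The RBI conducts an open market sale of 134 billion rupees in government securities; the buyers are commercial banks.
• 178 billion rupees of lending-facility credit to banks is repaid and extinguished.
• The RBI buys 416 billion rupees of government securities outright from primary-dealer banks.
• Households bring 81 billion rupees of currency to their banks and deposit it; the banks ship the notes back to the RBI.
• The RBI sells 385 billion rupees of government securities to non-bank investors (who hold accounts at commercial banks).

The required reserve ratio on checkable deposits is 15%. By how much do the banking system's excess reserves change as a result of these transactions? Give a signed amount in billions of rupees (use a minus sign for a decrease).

-154.4 billion

OMO sale (to banks) 134 billion rupees: reserves −134B, deposits 0.
Discount-window repayment 178 billion rupees: reserves −178B, deposits 0.
OMO purchase (from banks) 416 billion rupees: reserves +416B, deposits 0.
Currency deposit 81 billion rupees: reserves +81B, deposits +81B.
Asset sale (to non-banks) 385 billion rupees: reserves −385B, deposits −385B.
Totals: Δreserves = −200B, Δdeposits = −304B.
Δrequired reserves = 15% × −304B = −45.6B.
Δexcess reserves = Δreserves − Δrequired = −200B − (−45.6B) = -154.4 billion.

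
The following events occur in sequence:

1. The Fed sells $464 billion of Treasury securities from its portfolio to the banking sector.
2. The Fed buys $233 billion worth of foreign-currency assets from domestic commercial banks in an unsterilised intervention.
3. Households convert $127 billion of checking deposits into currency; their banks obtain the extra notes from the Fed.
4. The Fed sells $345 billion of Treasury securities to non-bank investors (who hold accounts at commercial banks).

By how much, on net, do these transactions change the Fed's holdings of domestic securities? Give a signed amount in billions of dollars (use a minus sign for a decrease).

-$809 billion

OMO sale (to banks) $464 billion: securities removed from the Fed's portfolio → −$464B.
FX purchase $233 billion: the Fed's securities portfolio is untouched → 0.
Currency withdrawal $127 billion: the Fed's securities portfolio is untouched → 0.
Asset sale (to non-banks) $345 billion: securities removed from the Fed's portfolio → −$345B.
Net: −464 + 0 + 0 − 345 = -$809 billion.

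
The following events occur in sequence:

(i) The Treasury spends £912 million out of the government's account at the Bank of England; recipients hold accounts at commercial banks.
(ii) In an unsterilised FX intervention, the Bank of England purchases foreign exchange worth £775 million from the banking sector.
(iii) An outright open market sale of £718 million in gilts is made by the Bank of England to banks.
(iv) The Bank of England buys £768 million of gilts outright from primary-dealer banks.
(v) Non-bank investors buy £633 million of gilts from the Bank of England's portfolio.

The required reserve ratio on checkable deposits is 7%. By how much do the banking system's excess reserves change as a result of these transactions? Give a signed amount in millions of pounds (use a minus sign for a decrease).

Government spending £912 million: reserves +£912M, deposits +£912M.
FX purchase £775 million: reserves +£775M, deposits 0.
OMO sale (to banks) £718 million: reserves −£718M, deposits 0.
OMO purchase (from banks) £768 million: reserves +£768M, deposits 0.
Asset sale (to non-banks) £633 million: reserves −£633M, deposits −£633M.
Totals: Δreserves = +£1104M, Δdeposits = +£279M.
Δrequired reserves = 7% × +£279M = +£19.53M.
Δexcess reserves = Δreserves − Δrequired = +£1104M − (+£19.53M) = +£1084.47 million.

+£1084.47 million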